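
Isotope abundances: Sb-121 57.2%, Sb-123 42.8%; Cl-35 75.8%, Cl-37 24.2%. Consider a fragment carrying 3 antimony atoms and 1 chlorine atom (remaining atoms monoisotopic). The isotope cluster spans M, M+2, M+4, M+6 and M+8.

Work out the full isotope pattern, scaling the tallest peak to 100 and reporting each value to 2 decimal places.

39.00 : 100.00 : 93.46 : 37.25 : 5.22

Antimony pattern (n=3): 0.18714925 : 0.42010426 : 0.31434374 : 0.07840275
Chlorine pattern (n=1): 0.7580 : 0.2420
Convolve the two distributions (both contribute in 2-u steps):
  M: 0.18714925×0.7580 = 0.141859
  M+2: 0.18714925×0.2420 + 0.42010426×0.7580 = 0.363729
  M+4: 0.42010426×0.2420 + 0.31434374×0.7580 = 0.339938
  M+6: 0.31434374×0.2420 + 0.07840275×0.7580 = 0.135500
  M+8: 0.07840275×0.2420 = 0.018973
Scale to base peak (0.363729) = 100: 39.00 : 100.00 : 93.46 : 37.25 : 5.22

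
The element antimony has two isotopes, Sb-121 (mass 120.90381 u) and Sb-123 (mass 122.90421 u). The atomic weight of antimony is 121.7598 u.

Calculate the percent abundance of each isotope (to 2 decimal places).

Let x be the fractional abundance of Sb-121; then Sb-123 has abundance 1 − x.
120.90381·x + 122.90421·(1 − x) = 121.7598
(120.90381 − 122.90421)·x = 121.7598 − 122.90421
x = -1.14441 / -2.00040 = 0.57209 → 57.21% Sb-121, 42.79% Sb-123.

Sb-121: 57.21%, Sb-123: 42.79%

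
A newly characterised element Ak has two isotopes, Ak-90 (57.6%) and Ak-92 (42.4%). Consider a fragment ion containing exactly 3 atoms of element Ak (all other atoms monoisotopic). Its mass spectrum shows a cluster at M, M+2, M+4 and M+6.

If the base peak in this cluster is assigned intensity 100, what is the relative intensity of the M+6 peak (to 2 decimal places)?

(0.576 + 0.424)^3 gives M 0.1911, M+2 0.4220, M+4 0.3107, M+6 0.0762; the largest is M+2.
P(M+2) = C(3,1) × 0.576^2 × 0.424^1 = 3 × 0.331776 × 0.4240 = 0.422019 (base)
P(M+6) = C(3,3) × 0.576^0 × 0.424^3 = 1 × 1.0000 × 0.07622502 = 0.076225
Relative intensity = 0.076225 / 0.422019 × 100 = 18.06

18.06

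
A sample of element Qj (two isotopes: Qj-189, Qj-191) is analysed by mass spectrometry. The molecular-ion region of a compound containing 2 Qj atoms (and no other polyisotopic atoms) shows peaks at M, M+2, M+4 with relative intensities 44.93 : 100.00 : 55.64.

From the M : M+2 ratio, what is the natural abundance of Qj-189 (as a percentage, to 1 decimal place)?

Write p for the Qj-189 fraction. I(M+2)/I(M) = [C(2,1)·p^1·(1−p)] / p^2 = 2·(1−p)/p = 100.00/44.93 = 2.2257
(1−p)/p = 2.2257/2 = 1.1128  ⇒  p = 1/(1 + 1.1128) = 0.4733
Qj-189: 47.3%, Qj-191: 52.7%.

47.3%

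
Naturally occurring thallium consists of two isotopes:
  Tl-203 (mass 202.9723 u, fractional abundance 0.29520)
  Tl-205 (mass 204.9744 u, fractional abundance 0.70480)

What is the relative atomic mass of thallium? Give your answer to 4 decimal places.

204.3834 u

Ar = Σ fᵢ·mᵢ = 0.29520 × 202.9723 + 0.70480 × 204.9744
= 59.91742 + 144.46596 = 204.38338 u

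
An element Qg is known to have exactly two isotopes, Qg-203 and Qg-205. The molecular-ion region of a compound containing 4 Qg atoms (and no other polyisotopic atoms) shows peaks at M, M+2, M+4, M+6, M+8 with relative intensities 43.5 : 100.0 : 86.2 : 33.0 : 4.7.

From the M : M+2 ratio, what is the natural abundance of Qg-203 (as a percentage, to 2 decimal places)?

63.50%

If p is the fraction of Qg that is Qg-203, then I(M+2)/I(M) = [C(4,1)·p^3·(1−p)] / p^4 = 4·(1−p)/p = 100.0/43.5 = 2.2989
(1−p)/p = 2.2989/4 = 0.5747  ⇒  p = 1/(1 + 0.5747) = 0.6350
Qg-203: 63.50%, Qg-205: 36.50%.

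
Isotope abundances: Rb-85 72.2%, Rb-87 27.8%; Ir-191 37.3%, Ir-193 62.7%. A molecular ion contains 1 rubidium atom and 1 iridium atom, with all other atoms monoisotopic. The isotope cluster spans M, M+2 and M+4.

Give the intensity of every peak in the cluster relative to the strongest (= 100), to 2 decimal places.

Rubidium pattern (n=1): 0.7220 : 0.2780
Iridium pattern (n=1): 0.3730 : 0.6270
Convolve the two distributions (both contribute in 2-u steps):
  M: 0.7220×0.3730 = 0.269306
  M+2: 0.7220×0.6270 + 0.2780×0.3730 = 0.556388
  M+4: 0.2780×0.6270 = 0.174306
Scale to base peak (0.556388) = 100: 48.40 : 100.00 : 31.33

48.40 : 100.00 : 31.33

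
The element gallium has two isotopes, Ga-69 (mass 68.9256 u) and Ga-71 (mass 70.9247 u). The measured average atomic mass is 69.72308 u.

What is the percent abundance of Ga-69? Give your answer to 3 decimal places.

60.108%

Let x be the fractional abundance of Ga-69; then Ga-71 has abundance 1 − x.
68.9256·x + 70.9247·(1 − x) = 69.72308
(68.9256 − 70.9247)·x = 69.72308 − 70.9247
x = -1.20162 / -1.9991 = 0.60108 → 60.108% Ga-69, 39.892% Ga-71.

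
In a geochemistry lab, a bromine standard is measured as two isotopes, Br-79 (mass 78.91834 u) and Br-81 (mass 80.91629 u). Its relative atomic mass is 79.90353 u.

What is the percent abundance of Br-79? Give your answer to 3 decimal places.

Let x be the fractional abundance of Br-79; then Br-81 has abundance 1 − x.
78.91834·x + 80.91629·(1 − x) = 79.90353
(78.91834 − 80.91629)·x = 79.90353 − 80.91629
x = -1.01276 / -1.99795 = 0.50690 → 50.690% Br-79, 49.310% Br-81.

50.690%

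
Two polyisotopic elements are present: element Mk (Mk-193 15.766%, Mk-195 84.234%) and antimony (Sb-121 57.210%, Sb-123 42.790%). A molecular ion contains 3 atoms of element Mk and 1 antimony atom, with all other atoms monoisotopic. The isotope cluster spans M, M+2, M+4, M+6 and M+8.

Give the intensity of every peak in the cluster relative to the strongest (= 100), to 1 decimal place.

Element Mk pattern (n=3): 0.0039189 : 0.06281332 : 0.33559666 : 0.59767112
Antimony pattern (n=1): 0.5721 : 0.4279
Convolve the two distributions (both contribute in 2-u steps):
  M: 0.0039189×0.5721 = 0.002242
  M+2: 0.0039189×0.4279 + 0.06281332×0.5721 = 0.037612
  M+4: 0.06281332×0.4279 + 0.33559666×0.5721 = 0.218873
  M+6: 0.33559666×0.4279 + 0.59767112×0.5721 = 0.485529
  M+8: 0.59767112×0.4279 = 0.255743
Scale to base peak (0.485529) = 100: 0.5 : 7.7 : 45.1 : 100.0 : 52.7

0.5 : 7.7 : 45.1 : 100.0 : 52.7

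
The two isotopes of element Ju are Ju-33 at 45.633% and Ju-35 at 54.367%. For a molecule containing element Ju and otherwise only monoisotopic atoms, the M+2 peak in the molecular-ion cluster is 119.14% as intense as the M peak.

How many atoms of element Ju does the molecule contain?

1

With n Ju atoms, P(M+2)/P(M) = C(n,1)·p^(n−1)q / p^n = n·q/p = n · 0.54367/0.45633.
n = 1.1914 × 0.45633/0.54367 = 1.00 ≈ 1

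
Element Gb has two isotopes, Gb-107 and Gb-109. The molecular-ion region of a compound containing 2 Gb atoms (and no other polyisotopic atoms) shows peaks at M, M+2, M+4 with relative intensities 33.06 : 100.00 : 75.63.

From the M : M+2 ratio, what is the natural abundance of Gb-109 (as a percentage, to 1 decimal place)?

Write p for the Gb-107 fraction. I(M+2)/I(M) = [C(2,1)·p^1·(1−p)] / p^2 = 2·(1−p)/p = 100.00/33.06 = 3.0248
(1−p)/p = 3.0248/2 = 1.5124  ⇒  p = 1/(1 + 1.5124) = 0.3980
Gb-107: 39.8%, Gb-109: 60.2%.

60.2%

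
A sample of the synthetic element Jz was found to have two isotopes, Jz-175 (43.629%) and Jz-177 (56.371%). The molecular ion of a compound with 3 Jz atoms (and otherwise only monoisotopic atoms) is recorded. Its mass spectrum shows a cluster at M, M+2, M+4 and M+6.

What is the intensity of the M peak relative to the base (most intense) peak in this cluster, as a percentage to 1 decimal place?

20.0%

(0.43629 + 0.56371)^3 gives M 0.0830, M+2 0.3219, M+4 0.4159, M+6 0.1791; the largest is M+4.
P(M+4) = C(3,2) × 0.43629^1 × 0.56371^2 = 3 × 0.43629 × 0.31776896 = 0.415918 (base)
P(M) = C(3,0) × 0.43629^3 × 0.56371^0 = 1 × 0.08304735 × 1.0000 = 0.083047
Relative intensity = 0.083047 / 0.415918 × 100 = 20.0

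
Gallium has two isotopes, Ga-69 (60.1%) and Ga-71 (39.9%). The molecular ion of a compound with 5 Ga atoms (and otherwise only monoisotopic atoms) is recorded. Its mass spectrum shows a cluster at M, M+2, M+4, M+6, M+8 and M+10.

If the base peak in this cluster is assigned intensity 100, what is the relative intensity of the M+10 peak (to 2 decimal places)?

2.93

Term probabilities: M 0.0784, M+2 0.2603, M+4 0.3456, M+6 0.2294, M+8 0.0762, M+10 0.0101. Base peak = M+4.
P(M+4) = C(5,2) × 0.601^3 × 0.399^2 = 10 × 0.2170818 × 0.159201 = 0.345596 (base)
P(M+10) = C(5,5) × 0.601^0 × 0.399^5 = 1 × 1.0000 × 0.01011264 = 0.010113
Relative intensity = 0.010113 / 0.345596 × 100 = 2.93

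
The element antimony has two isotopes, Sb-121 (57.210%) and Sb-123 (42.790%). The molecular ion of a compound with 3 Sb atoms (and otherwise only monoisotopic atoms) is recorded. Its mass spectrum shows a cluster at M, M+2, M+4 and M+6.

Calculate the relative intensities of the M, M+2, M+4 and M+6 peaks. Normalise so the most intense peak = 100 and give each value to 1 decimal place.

The 3 Sb atoms are independent, so intensities follow the terms of (0.57210 + 0.42790)^3.
P(M) = 0.57210^3 = 0.187247
P(M+2) = 3 × 0.57210^2 × 0.42790^1 = 0.420153
P(M+4) = 3 × 0.57210^1 × 0.42790^2 = 0.314252
P(M+6) = 0.42790^3 = 0.078348
The M+2 peak is largest (0.420153); scaling to 100 gives 44.6 : 100.0 : 74.8 : 18.6.

44.6 : 100.0 : 74.8 : 18.6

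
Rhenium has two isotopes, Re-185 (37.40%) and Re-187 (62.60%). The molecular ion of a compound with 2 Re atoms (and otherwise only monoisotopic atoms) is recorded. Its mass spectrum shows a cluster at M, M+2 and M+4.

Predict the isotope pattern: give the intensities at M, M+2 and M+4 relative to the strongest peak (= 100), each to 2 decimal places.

The 2 Re atoms are independent, so intensities follow the terms of (0.3740 + 0.6260)^2.
P(M) = 0.3740^2 = 0.139876
P(M+2) = 2 × 0.3740^1 × 0.6260^1 = 0.468248
P(M+4) = 0.6260^2 = 0.391876
The M+2 peak is largest (0.468248); scaling to 100 gives 29.87 : 100.00 : 83.69.

29.87 : 100.00 : 83.69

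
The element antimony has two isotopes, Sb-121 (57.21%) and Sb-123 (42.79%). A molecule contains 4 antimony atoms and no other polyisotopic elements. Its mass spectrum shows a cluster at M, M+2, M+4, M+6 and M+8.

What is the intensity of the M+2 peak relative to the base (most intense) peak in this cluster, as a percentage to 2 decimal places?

Binomial terms of (0.5721 + 0.4279)^4: M 0.1071, M+2 0.3205, M+4 0.3596, M+6 0.1793, M+8 0.0335 → M+4 is the base peak.
P(M+4) = C(4,2) × 0.5721^2 × 0.4279^2 = 6 × 0.32729841 × 0.18309841 = 0.359567 (base)
P(M+2) = C(4,1) × 0.5721^3 × 0.4279^1 = 4 × 0.18724742 × 0.4279 = 0.320493
Relative intensity = 0.320493 / 0.359567 × 100 = 89.13

89.13%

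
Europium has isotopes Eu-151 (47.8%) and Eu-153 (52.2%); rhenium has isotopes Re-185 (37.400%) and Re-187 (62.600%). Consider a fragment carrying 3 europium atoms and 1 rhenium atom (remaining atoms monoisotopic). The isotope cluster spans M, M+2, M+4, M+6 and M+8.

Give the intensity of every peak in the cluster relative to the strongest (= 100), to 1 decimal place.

Europium pattern (n=3): 0.10921535 : 0.35780594 : 0.39074206 : 0.14223665
Rhenium pattern (n=1): 0.3740 : 0.6260
Convolve the two distributions (both contribute in 2-u steps):
  M: 0.10921535×0.3740 = 0.040847
  M+2: 0.10921535×0.6260 + 0.35780594×0.3740 = 0.202188
  M+4: 0.35780594×0.6260 + 0.39074206×0.3740 = 0.370124
  M+6: 0.39074206×0.6260 + 0.14223665×0.3740 = 0.297801
  M+8: 0.14223665×0.6260 = 0.089040
Scale to base peak (0.370124) = 100: 11.0 : 54.6 : 100.0 : 80.5 : 24.1

11.0 : 54.6 : 100.0 : 80.5 : 24.1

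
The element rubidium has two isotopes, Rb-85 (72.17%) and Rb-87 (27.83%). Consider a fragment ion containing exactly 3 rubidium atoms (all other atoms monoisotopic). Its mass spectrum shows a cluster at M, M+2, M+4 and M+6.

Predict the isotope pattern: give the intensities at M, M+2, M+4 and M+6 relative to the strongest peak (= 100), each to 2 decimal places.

Expanding (0.7217 + 0.2783)^3:
P(M) = 0.7217^3 = 0.375898
P(M+2) = 3 × 0.7217^2 × 0.2783^1 = 0.434858
P(M+4) = 3 × 0.7217^1 × 0.2783^2 = 0.167689
P(M+6) = 0.2783^3 = 0.021555
The M+2 peak is largest (0.434858); scaling to 100 gives 86.44 : 100.00 : 38.56 : 4.96.

86.44 : 100.00 : 38.56 : 4.96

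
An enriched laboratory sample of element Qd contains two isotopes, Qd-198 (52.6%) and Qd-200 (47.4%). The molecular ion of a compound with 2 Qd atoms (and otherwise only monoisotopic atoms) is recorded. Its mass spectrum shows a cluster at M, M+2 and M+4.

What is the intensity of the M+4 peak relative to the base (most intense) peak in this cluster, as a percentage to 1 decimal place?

Term probabilities: M 0.2767, M+2 0.4986, M+4 0.2247. Base peak = M+2.
P(M+2) = C(2,1) × 0.526^1 × 0.474^1 = 2 × 0.5260 × 0.4740 = 0.498648 (base)
P(M+4) = C(2,2) × 0.526^0 × 0.474^2 = 1 × 1.0000 × 0.224676 = 0.224676
Relative intensity = 0.224676 / 0.498648 × 100 = 45.1

45.1%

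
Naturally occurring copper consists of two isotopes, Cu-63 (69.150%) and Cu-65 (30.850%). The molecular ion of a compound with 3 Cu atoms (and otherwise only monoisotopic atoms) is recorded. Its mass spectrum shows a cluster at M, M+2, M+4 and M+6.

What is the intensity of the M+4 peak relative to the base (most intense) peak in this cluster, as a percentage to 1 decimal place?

(0.69150 + 0.30850)^3 gives M 0.3307, M+2 0.4425, M+4 0.1974, M+6 0.0294; the largest is M+2.
P(M+2) = C(3,1) × 0.69150^2 × 0.30850^1 = 3 × 0.47817225 × 0.3085 = 0.442548 (base)
P(M+4) = C(3,2) × 0.69150^1 × 0.30850^2 = 3 × 0.6915 × 0.09517225 = 0.197435
Relative intensity = 0.197435 / 0.442548 × 100 = 44.6

44.6%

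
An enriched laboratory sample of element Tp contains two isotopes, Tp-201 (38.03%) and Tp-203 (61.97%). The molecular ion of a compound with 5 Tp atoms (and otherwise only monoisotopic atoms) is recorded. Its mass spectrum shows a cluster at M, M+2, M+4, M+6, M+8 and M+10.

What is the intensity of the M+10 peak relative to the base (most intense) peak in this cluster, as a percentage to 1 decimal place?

Binomial terms of (0.3803 + 0.6197)^5: M 0.0080, M+2 0.0648, M+4 0.2112, M+6 0.3442, M+8 0.2804, M+10 0.0914 → M+6 is the base peak.
P(M+6) = C(5,3) × 0.3803^2 × 0.6197^3 = 10 × 0.14462809 × 0.23798221 = 0.344189 (base)
P(M+10) = C(5,5) × 0.3803^0 × 0.6197^5 = 1 × 1.0000 × 0.09139185 = 0.091392
Relative intensity = 0.091392 / 0.344189 × 100 = 26.6

26.6%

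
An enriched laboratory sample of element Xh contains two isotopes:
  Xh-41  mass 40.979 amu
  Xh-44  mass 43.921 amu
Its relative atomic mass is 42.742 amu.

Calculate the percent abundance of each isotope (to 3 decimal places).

With x = fraction of Xh-41 (so Xh-44 is 1 − x):
40.979·x + 43.921·(1 − x) = 42.742
(40.979 − 43.921)·x = 42.742 − 43.921
x = -1.179 / -2.942 = 0.40075 → 40.075% Xh-41, 59.925% Xh-44.

Xh-41: 40.075%, Xh-44: 59.925%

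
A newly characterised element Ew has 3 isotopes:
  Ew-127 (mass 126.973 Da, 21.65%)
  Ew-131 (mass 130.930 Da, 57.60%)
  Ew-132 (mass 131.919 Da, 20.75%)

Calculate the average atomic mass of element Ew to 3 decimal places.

Weight each isotope mass by its fractional abundance: 0.2165 × 126.973 + 0.5760 × 130.930 + 0.2075 × 131.919
= 27.4897 + 75.4157 + 27.3732 = 130.2786 Da

130.279 Da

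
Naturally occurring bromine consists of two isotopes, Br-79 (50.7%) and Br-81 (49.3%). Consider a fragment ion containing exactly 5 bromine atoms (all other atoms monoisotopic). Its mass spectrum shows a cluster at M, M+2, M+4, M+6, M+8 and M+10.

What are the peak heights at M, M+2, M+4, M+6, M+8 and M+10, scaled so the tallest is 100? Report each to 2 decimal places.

Expanding (0.507 + 0.493)^5:
P(M) = 0.507^5 = 0.033500
P(M+2) = 5 × 0.507^4 × 0.493^1 = 0.162873
P(M+4) = 10 × 0.507^3 × 0.493^2 = 0.316751
P(M+6) = 10 × 0.507^2 × 0.493^3 = 0.308004
P(M+8) = 5 × 0.507^1 × 0.493^4 = 0.149750
P(M+10) = 0.493^5 = 0.029123
The M+4 peak is largest (0.316751); scaling to 100 gives 10.58 : 51.42 : 100.00 : 97.24 : 47.28 : 9.19.

10.58 : 51.42 : 100.00 : 97.24 : 47.28 : 9.19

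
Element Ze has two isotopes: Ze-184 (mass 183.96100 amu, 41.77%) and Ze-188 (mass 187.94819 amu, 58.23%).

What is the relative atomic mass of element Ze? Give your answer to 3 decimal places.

186.283 amu

The abundance-weighted mean is 0.4177 × 183.96100 + 0.5823 × 187.94819
= 76.840510 + 109.442231 = 186.282741 amu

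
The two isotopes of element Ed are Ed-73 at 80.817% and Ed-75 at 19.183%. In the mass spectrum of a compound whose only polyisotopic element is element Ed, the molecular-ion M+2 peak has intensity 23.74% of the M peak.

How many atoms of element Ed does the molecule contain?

1

With n Ed atoms, P(M+2)/P(M) = C(n,1)·p^(n−1)q / p^n = n·q/p = n · 0.19183/0.80817.
n = 0.2374 × 0.80817/0.19183 = 1.00 ≈ 1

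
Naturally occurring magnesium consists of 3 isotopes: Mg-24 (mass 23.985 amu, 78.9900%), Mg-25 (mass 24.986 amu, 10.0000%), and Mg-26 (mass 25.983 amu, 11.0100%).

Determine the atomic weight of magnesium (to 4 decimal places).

Ar = Σ fᵢ·mᵢ = 0.789900 × 23.985 + 0.100000 × 24.986 + 0.110100 × 25.983
= 18.94575 + 2.49860 + 2.86073 = 24.30508 amu

24.3051 amu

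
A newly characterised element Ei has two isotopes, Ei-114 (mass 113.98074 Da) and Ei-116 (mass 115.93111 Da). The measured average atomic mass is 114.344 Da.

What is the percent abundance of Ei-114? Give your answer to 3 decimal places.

Writing the weighted mean with unknown fraction x of Ei-114:
113.98074·x + 115.93111·(1 − x) = 114.344
(113.98074 − 115.93111)·x = 114.344 − 115.93111
x = -1.58711 / -1.95037 = 0.81375 → 81.375% Ei-114, 18.625% Ei-116.

81.375%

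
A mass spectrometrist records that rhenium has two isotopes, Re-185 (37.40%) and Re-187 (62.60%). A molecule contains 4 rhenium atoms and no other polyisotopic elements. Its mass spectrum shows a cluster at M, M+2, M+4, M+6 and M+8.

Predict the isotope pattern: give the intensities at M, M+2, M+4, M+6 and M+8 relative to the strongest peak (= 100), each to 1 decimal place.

5.3 : 35.7 : 89.6 : 100.0 : 41.8

Each Re atom is independently Re-185 (p = 0.3740) or Re-187 (q = 0.6260); the cluster is the binomial expansion (p + q)^4.
P(M) = 0.3740^4 = 0.019565
P(M+2) = 4 × 0.3740^3 × 0.6260^1 = 0.130993
P(M+4) = 6 × 0.3740^2 × 0.6260^2 = 0.328884
P(M+6) = 4 × 0.3740^1 × 0.6260^3 = 0.366990
P(M+8) = 0.6260^4 = 0.153567
The M+6 peak is largest (0.366990); scaling to 100 gives 5.3 : 35.7 : 89.6 : 100.0 : 41.8.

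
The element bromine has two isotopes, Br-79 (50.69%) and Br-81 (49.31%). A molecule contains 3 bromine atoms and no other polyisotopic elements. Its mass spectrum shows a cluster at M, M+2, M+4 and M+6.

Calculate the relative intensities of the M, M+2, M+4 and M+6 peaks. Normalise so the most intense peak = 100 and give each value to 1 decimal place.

34.3 : 100.0 : 97.3 : 31.5

The 3 Br atoms are independent, so intensities follow the terms of (0.5069 + 0.4931)^3.
P(M) = 0.5069^3 = 0.130247
P(M+2) = 3 × 0.5069^2 × 0.4931^1 = 0.380103
P(M+4) = 3 × 0.5069^1 × 0.4931^2 = 0.369755
P(M+6) = 0.4931^3 = 0.119896
The M+2 peak is largest (0.380103); scaling to 100 gives 34.3 : 100.0 : 97.3 : 31.5.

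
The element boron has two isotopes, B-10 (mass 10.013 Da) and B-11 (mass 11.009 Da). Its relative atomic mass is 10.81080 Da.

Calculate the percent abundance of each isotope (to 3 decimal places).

B-10: 19.900%, B-11: 80.100%

Writing the weighted mean with unknown fraction x of B-10:
10.013·x + 11.009·(1 − x) = 10.81080
(10.013 − 11.009)·x = 10.81080 − 11.009
x = -0.19820 / -0.996 = 0.19900 → 19.900% B-10, 80.100% B-11.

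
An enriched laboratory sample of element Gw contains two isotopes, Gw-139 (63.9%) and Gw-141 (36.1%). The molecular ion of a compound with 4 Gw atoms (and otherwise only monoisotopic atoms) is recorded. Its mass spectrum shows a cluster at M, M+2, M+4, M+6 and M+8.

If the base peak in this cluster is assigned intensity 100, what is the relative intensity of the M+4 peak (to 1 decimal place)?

(0.639 + 0.361)^4 gives M 0.1667, M+2 0.3768, M+4 0.3193, M+6 0.1202, M+8 0.0170; the largest is M+2.
P(M+2) = C(4,1) × 0.639^3 × 0.361^1 = 4 × 0.26091712 × 0.3610 = 0.376764 (base)
P(M+4) = C(4,2) × 0.639^2 × 0.361^2 = 6 × 0.408321 × 0.130321 = 0.319277
Relative intensity = 0.319277 / 0.376764 × 100 = 84.7

84.7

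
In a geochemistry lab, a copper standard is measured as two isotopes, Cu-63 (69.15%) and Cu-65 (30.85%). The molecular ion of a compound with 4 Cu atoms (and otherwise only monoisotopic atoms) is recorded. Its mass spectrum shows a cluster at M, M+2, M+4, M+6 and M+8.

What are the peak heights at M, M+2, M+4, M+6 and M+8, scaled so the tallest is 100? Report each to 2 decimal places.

56.04 : 100.00 : 66.92 : 19.90 : 2.22

Each Cu atom is independently Cu-63 (p = 0.6915) or Cu-65 (q = 0.3085); the cluster is the binomial expansion (p + q)^4.
P(M) = 0.6915^4 = 0.228649
P(M+2) = 4 × 0.6915^3 × 0.3085^1 = 0.408030
P(M+4) = 6 × 0.6915^2 × 0.3085^2 = 0.273052
P(M+6) = 4 × 0.6915^1 × 0.3085^3 = 0.081212
P(M+8) = 0.3085^4 = 0.009058
The M+2 peak is largest (0.408030); scaling to 100 gives 56.04 : 100.00 : 66.92 : 19.90 : 2.22.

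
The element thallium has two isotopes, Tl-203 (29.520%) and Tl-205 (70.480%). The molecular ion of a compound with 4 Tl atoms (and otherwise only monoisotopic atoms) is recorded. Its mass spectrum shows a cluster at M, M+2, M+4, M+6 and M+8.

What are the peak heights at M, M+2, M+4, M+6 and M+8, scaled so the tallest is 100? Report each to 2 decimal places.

Expanding (0.29520 + 0.70480)^4:
P(M) = 0.29520^4 = 0.007594
P(M+2) = 4 × 0.29520^3 × 0.70480^1 = 0.072523
P(M+4) = 6 × 0.29520^2 × 0.70480^2 = 0.259726
P(M+6) = 4 × 0.29520^1 × 0.70480^3 = 0.413403
P(M+8) = 0.70480^4 = 0.246754
The M+6 peak is largest (0.413403); scaling to 100 gives 1.84 : 17.54 : 62.83 : 100.00 : 59.69.

1.84 : 17.54 : 62.83 : 100.00 : 59.69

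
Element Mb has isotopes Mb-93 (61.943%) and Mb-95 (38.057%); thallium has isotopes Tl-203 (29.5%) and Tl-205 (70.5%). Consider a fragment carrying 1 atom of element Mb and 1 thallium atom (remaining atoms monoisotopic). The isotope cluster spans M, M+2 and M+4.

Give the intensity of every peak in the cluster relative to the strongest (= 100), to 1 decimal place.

33.3 : 100.0 : 48.9

Element Mb pattern (n=1): 0.61943 : 0.38057
Thallium pattern (n=1): 0.2950 : 0.7050
Convolve the two distributions (both contribute in 2-u steps):
  M: 0.61943×0.2950 = 0.182732
  M+2: 0.61943×0.7050 + 0.38057×0.2950 = 0.548966
  M+4: 0.38057×0.7050 = 0.268302
Scale to base peak (0.548966) = 100: 33.3 : 100.0 : 48.9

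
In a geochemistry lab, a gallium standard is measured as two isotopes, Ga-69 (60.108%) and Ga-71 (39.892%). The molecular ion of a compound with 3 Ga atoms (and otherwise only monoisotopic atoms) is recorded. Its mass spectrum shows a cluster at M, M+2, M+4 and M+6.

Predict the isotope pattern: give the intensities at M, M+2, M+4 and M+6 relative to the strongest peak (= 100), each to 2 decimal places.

50.23 : 100.00 : 66.37 : 14.68

Each Ga atom is independently Ga-69 (p = 0.60108) or Ga-71 (q = 0.39892); the cluster is the binomial expansion (p + q)^3.
P(M) = 0.60108^3 = 0.217169
P(M+2) = 3 × 0.60108^2 × 0.39892^1 = 0.432386
P(M+4) = 3 × 0.60108^1 × 0.39892^2 = 0.286963
P(M+6) = 0.39892^3 = 0.063483
The M+2 peak is largest (0.432386); scaling to 100 gives 50.23 : 100.00 : 66.37 : 14.68.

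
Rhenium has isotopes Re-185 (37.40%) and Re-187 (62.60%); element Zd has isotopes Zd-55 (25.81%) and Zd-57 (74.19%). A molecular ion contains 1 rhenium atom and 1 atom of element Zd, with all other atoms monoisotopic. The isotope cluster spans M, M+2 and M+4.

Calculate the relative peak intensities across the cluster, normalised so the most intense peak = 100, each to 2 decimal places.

20.78 : 94.53 : 100.00

Rhenium pattern (n=1): 0.3740 : 0.6260
Element Zd pattern (n=1): 0.2581 : 0.7419
Convolve the two distributions (both contribute in 2-u steps):
  M: 0.3740×0.2581 = 0.096529
  M+2: 0.3740×0.7419 + 0.6260×0.2581 = 0.439041
  M+4: 0.6260×0.7419 = 0.464429
Scale to base peak (0.464429) = 100: 20.78 : 94.53 : 100.00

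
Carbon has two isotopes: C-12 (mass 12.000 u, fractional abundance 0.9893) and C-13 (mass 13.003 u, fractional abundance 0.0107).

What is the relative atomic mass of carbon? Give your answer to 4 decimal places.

Ar = Σ fᵢ·mᵢ = 0.9893 × 12.000 + 0.0107 × 13.003
= 11.87160 + 0.13913 = 12.01073 u

12.0107 u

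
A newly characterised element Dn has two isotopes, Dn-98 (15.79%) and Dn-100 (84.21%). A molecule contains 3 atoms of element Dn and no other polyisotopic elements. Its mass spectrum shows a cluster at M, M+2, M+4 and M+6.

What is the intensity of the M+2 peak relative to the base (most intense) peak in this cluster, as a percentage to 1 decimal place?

Binomial terms of (0.1579 + 0.8421)^3: M 0.0039, M+2 0.0630, M+4 0.3359, M+6 0.5972 → M+6 is the base peak.
P(M+6) = C(3,3) × 0.1579^0 × 0.8421^3 = 1 × 1.0000 × 0.5971604 = 0.597160 (base)
P(M+2) = C(3,1) × 0.1579^2 × 0.8421^1 = 3 × 0.02493241 × 0.8421 = 0.062987
Relative intensity = 0.062987 / 0.597160 × 100 = 10.5

10.5%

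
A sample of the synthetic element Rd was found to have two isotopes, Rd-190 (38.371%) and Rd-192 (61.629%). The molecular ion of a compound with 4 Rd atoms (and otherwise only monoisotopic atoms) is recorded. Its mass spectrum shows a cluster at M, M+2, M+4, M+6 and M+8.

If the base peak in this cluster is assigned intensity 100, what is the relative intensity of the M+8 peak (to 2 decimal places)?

40.15

Term probabilities: M 0.0217, M+2 0.1393, M+4 0.3355, M+6 0.3593, M+8 0.1443. Base peak = M+6.
P(M+6) = C(4,3) × 0.38371^1 × 0.61629^3 = 4 × 0.38371 × 0.23407518 = 0.359268 (base)
P(M+8) = C(4,4) × 0.38371^0 × 0.61629^4 = 1 × 1.0000 × 0.14425819 = 0.144258
Relative intensity = 0.144258 / 0.359268 × 100 = 40.15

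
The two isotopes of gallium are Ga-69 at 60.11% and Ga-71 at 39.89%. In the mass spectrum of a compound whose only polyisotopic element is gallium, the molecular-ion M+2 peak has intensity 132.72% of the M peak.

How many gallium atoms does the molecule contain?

The M+2/M ratio from n Ga atoms is n · q/p = n · 0.3989/0.6011.
n = 1.3272 × 0.6011/0.3989 = 2.00 ≈ 2

2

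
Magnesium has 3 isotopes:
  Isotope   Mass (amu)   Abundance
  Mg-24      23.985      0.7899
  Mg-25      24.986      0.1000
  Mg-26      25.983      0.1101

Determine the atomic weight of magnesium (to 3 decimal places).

24.305 amu

The abundance-weighted mean is 0.7899 × 23.985 + 0.1000 × 24.986 + 0.1101 × 25.983
= 18.9458 + 2.4986 + 2.8607 = 24.3051 amu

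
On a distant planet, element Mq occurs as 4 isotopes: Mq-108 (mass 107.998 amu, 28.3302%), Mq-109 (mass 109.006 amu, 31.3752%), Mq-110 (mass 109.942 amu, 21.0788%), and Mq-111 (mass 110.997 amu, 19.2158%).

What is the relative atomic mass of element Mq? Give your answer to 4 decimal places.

109.3003 amu

Average mass = Σ (abundance × isotope mass) = 0.283302 × 107.998 + 0.313752 × 109.006 + 0.210788 × 109.942 + 0.192158 × 110.997
= 30.59605 + 34.20085 + 23.17445 + 21.32896 = 109.30031 amu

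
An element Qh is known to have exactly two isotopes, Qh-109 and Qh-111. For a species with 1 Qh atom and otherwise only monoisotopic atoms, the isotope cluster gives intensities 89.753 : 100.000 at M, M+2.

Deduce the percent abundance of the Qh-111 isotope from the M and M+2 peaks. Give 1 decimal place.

Write p for the Qh-109 fraction. I(M+2)/I(M) = [C(1,1)·p^0·(1−p)] / p^1 = 1·(1−p)/p = 100.000/89.753 = 1.1142
(1−p)/p = 1.1142/1 = 1.1142  ⇒  p = 1/(1 + 1.1142) = 0.4730
Qh-109: 47.3%, Qh-111: 52.7%.

52.7%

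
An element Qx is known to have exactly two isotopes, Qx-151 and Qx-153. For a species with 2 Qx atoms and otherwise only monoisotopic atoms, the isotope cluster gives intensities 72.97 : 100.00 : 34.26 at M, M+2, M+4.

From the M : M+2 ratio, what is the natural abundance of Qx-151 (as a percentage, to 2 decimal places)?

59.34%

Write p for the Qx-151 fraction. I(M+2)/I(M) = [C(2,1)·p^1·(1−p)] / p^2 = 2·(1−p)/p = 100.00/72.97 = 1.3704
(1−p)/p = 1.3704/2 = 0.6852  ⇒  p = 1/(1 + 0.6852) = 0.5934
Qx-151: 59.34%, Qx-153: 40.66%.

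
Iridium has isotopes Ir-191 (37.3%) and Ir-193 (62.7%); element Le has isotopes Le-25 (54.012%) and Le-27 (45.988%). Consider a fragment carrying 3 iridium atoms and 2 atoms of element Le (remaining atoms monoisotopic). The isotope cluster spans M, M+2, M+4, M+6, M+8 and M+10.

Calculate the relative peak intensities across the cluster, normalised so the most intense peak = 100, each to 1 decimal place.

Iridium pattern (n=3): 0.05189512 : 0.26170165 : 0.43991135 : 0.24649188
Element Le pattern (n=2): 0.29172961 : 0.49678077 : 0.21148961
Convolve the two distributions (both contribute in 2-u steps):
  M: 0.05189512×0.29172961 = 0.015139
  M+2: 0.05189512×0.49678077 + 0.26170165×0.29172961 = 0.102127
  M+4: 0.05189512×0.21148961 + 0.26170165×0.49678077 + 0.43991135×0.29172961 = 0.269319
  M+6: 0.26170165×0.21148961 + 0.43991135×0.49678077 + 0.24649188×0.29172961 = 0.345796
  M+8: 0.43991135×0.21148961 + 0.24649188×0.49678077 = 0.215489
  M+10: 0.24649188×0.21148961 = 0.052130
Scale to base peak (0.345796) = 100: 4.4 : 29.5 : 77.9 : 100.0 : 62.3 : 15.1

4.4 : 29.5 : 77.9 : 100.0 : 62.3 : 15.1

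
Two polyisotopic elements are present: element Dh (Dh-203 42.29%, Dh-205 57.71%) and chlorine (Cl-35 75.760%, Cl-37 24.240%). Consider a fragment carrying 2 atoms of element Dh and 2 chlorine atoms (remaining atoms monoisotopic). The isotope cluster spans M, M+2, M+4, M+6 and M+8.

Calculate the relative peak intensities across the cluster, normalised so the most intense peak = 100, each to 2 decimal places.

26.95 : 90.79 : 100.00 : 39.64 : 5.14

Element Dh pattern (n=2): 0.17884441 : 0.48811118 : 0.33304441
Chlorine pattern (n=2): 0.57395776 : 0.36728448 : 0.05875776
Convolve the two distributions (both contribute in 2-u steps):
  M: 0.17884441×0.57395776 = 0.102649
  M+2: 0.17884441×0.36728448 + 0.48811118×0.57395776 = 0.345842
  M+4: 0.17884441×0.05875776 + 0.48811118×0.36728448 + 0.33304441×0.57395776 = 0.380938
  M+6: 0.48811118×0.05875776 + 0.33304441×0.36728448 = 0.151002
  M+8: 0.33304441×0.05875776 = 0.019569
Scale to base peak (0.380938) = 100: 26.95 : 90.79 : 100.00 : 39.64 : 5.14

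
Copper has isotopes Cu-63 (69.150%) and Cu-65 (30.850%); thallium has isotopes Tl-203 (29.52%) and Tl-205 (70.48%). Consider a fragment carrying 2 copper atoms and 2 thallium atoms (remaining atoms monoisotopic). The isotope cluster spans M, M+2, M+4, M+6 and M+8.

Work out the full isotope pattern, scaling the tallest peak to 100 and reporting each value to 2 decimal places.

9.84 : 55.78 : 100.00 : 59.42 : 11.17

Copper pattern (n=2): 0.47817225 : 0.4266555 : 0.09517225
Thallium pattern (n=2): 0.08714304 : 0.41611392 : 0.49674304
Convolve the two distributions (both contribute in 2-u steps):
  M: 0.47817225×0.08714304 = 0.041669
  M+2: 0.47817225×0.41611392 + 0.4266555×0.08714304 = 0.236154
  M+4: 0.47817225×0.49674304 + 0.4266555×0.41611392 + 0.09517225×0.08714304 = 0.423360
  M+6: 0.4266555×0.49674304 + 0.09517225×0.41611392 = 0.251541
  M+8: 0.09517225×0.49674304 = 0.047276
Scale to base peak (0.423360) = 100: 9.84 : 55.78 : 100.00 : 59.42 : 11.17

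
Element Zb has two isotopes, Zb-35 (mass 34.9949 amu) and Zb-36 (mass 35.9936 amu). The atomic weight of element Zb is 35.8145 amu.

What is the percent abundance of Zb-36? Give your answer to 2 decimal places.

82.07%

Writing the weighted mean with unknown fraction x of Zb-35:
34.9949·x + 35.9936·(1 − x) = 35.8145
(34.9949 − 35.9936)·x = 35.8145 − 35.9936
x = -0.1791 / -0.9987 = 0.17933 → 17.93% Zb-35, 82.07% Zb-36.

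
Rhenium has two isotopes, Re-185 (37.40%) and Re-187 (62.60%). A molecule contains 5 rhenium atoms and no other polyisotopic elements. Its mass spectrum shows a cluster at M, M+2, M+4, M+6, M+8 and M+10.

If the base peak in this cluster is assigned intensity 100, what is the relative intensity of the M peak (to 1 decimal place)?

2.1

(0.3740 + 0.6260)^5 gives M 0.0073, M+2 0.0612, M+4 0.2050, M+6 0.3431, M+8 0.2872, M+10 0.0961; the largest is M+6.
P(M+6) = C(5,3) × 0.3740^2 × 0.6260^3 = 10 × 0.139876 × 0.24531438 = 0.343136 (base)
P(M) = C(5,0) × 0.3740^5 × 0.6260^0 = 1 × 0.00731742 × 1.0000 = 0.007317
Relative intensity = 0.007317 / 0.343136 × 100 = 2.1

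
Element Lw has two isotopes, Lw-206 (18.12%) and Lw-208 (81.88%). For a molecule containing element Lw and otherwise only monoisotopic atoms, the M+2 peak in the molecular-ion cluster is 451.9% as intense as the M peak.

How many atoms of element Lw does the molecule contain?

For n independent Lw atoms, I(M+2)/I(M) = n · (abundance Lw-208) / (abundance Lw-206) = n · 0.8188/0.1812.
n = 4.519 × 0.1812/0.8188 = 1.00 ≈ 1

1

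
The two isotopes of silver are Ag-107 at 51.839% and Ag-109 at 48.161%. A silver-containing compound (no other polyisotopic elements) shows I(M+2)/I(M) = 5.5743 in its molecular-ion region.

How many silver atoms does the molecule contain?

With n Ag atoms, P(M+2)/P(M) = C(n,1)·p^(n−1)q / p^n = n·q/p = n · 0.48161/0.51839.
n = 5.5743 × 0.51839/0.48161 = 6.00 ≈ 6

6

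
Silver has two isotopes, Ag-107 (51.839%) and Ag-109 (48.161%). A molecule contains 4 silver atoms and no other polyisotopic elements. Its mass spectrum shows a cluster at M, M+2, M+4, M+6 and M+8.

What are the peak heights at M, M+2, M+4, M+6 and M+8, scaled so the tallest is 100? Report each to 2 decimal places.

19.31 : 71.76 : 100.00 : 61.94 : 14.39

The 4 Ag atoms are independent, so intensities follow the terms of (0.51839 + 0.48161)^4.
P(M) = 0.51839^4 = 0.072215
P(M+2) = 4 × 0.51839^3 × 0.48161^1 = 0.268365
P(M+4) = 6 × 0.51839^2 × 0.48161^2 = 0.373986
P(M+6) = 4 × 0.51839^1 × 0.48161^3 = 0.231634
P(M+8) = 0.48161^4 = 0.053800
The M+4 peak is largest (0.373986); scaling to 100 gives 19.31 : 71.76 : 100.00 : 61.94 : 14.39.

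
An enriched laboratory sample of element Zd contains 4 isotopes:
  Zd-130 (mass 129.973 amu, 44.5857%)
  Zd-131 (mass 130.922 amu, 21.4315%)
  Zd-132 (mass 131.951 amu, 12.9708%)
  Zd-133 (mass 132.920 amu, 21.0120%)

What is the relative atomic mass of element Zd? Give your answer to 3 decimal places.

131.052 amu

Weight each isotope mass by its fractional abundance: 0.445857 × 129.973 + 0.214315 × 130.922 + 0.129708 × 131.951 + 0.210120 × 132.920
= 57.9494 + 28.0585 + 17.1151 + 27.9292 = 131.0522 amu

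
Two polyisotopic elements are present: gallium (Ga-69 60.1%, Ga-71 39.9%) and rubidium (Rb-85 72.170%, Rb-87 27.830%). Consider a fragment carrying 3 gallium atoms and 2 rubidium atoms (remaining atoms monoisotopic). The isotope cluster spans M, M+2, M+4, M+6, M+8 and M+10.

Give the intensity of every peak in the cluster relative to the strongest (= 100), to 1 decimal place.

33.3 : 91.9 : 100.0 : 53.5 : 14.0 : 1.4

Gallium pattern (n=3): 0.2170818 : 0.4323576 : 0.2870394 : 0.0635212
Rubidium pattern (n=2): 0.52085089 : 0.40169822 : 0.07745089
Convolve the two distributions (both contribute in 2-u steps):
  M: 0.2170818×0.52085089 = 0.113067
  M+2: 0.2170818×0.40169822 + 0.4323576×0.52085089 = 0.312395
  M+4: 0.2170818×0.07745089 + 0.4323576×0.40169822 + 0.2870394×0.52085089 = 0.339995
  M+6: 0.4323576×0.07745089 + 0.2870394×0.40169822 + 0.0635212×0.52085089 = 0.181875
  M+8: 0.2870394×0.07745089 + 0.0635212×0.40169822 = 0.047748
  M+10: 0.0635212×0.07745089 = 0.004920
Scale to base peak (0.339995) = 100: 33.3 : 91.9 : 100.0 : 53.5 : 14.0 : 1.4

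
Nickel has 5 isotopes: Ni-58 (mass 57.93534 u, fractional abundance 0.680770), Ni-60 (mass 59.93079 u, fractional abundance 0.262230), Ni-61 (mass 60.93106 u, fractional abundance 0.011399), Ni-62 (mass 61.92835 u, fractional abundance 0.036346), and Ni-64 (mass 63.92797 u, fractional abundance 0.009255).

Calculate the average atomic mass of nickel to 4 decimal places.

58.6933 u

The abundance-weighted mean is 0.680770 × 57.93534 + 0.262230 × 59.93079 + 0.011399 × 60.93106 + 0.036346 × 61.92835 + 0.009255 × 63.92797
= 39.440641 + 15.715651 + 0.694553 + 2.250848 + 0.591653 = 58.693346 u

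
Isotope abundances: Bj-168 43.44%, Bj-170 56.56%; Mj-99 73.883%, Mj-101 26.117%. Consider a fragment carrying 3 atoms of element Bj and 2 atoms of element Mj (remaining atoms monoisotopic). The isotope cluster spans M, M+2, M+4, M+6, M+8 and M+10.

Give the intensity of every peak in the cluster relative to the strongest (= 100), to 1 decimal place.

Element Bj pattern (n=3): 0.08197274 : 0.32019186 : 0.41689806 : 0.18093734
Element Mj pattern (n=2): 0.54586977 : 0.38592046 : 0.06820977
Convolve the two distributions (both contribute in 2-u steps):
  M: 0.08197274×0.54586977 = 0.044746
  M+2: 0.08197274×0.38592046 + 0.32019186×0.54586977 = 0.206418
  M+4: 0.08197274×0.06820977 + 0.32019186×0.38592046 + 0.41689806×0.54586977 = 0.356732
  M+6: 0.32019186×0.06820977 + 0.41689806×0.38592046 + 0.18093734×0.54586977 = 0.281498
  M+8: 0.41689806×0.06820977 + 0.18093734×0.38592046 = 0.098264
  M+10: 0.18093734×0.06820977 = 0.012342
Scale to base peak (0.356732) = 100: 12.5 : 57.9 : 100.0 : 78.9 : 27.5 : 3.5

12.5 : 57.9 : 100.0 : 78.9 : 27.5 : 3.5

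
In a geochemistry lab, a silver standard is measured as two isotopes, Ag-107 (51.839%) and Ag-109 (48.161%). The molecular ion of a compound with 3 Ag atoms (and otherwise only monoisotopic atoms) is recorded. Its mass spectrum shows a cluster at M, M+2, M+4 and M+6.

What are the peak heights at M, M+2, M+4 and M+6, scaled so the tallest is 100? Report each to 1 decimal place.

35.9 : 100.0 : 92.9 : 28.8

Each Ag atom is independently Ag-107 (p = 0.51839) or Ag-109 (q = 0.48161); the cluster is the binomial expansion (p + q)^3.
P(M) = 0.51839^3 = 0.139306
P(M+2) = 3 × 0.51839^2 × 0.48161^1 = 0.388267
P(M+4) = 3 × 0.51839^1 × 0.48161^2 = 0.360719
P(M+6) = 0.48161^3 = 0.111709
The M+2 peak is largest (0.388267); scaling to 100 gives 35.9 : 100.0 : 92.9 : 28.8.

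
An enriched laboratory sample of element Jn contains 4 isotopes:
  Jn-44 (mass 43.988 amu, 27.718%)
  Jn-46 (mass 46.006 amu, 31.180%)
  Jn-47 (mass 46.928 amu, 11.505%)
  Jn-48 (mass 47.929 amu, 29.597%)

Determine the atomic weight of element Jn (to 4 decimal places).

46.1219 amu

Weight each isotope mass by its fractional abundance: 0.27718 × 43.988 + 0.31180 × 46.006 + 0.11505 × 46.928 + 0.29597 × 47.929
= 12.19259 + 14.34467 + 5.39907 + 14.18555 = 46.12188 amu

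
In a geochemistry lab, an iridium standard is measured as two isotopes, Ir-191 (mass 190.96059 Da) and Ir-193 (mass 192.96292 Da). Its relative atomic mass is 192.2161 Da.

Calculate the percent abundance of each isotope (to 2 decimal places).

Ir-191: 37.30%, Ir-193: 62.70%

Let x be the fractional abundance of Ir-191; then Ir-193 has abundance 1 − x.
190.96059·x + 192.96292·(1 − x) = 192.2161
(190.96059 − 192.96292)·x = 192.2161 − 192.96292
x = -0.74682 / -2.00233 = 0.37298 → 37.30% Ir-191, 62.70% Ir-193.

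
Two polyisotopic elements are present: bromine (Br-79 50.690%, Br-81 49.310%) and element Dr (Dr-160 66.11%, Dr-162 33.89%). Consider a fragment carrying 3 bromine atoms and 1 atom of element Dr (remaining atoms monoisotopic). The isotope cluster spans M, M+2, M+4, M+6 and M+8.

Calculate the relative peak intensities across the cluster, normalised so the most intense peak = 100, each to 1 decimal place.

Bromine pattern (n=3): 0.13024674 : 0.3801026 : 0.36975457 : 0.11989609
Element Dr pattern (n=1): 0.6611 : 0.3389
Convolve the two distributions (both contribute in 2-u steps):
  M: 0.13024674×0.6611 = 0.086106
  M+2: 0.13024674×0.3389 + 0.3801026×0.6611 = 0.295426
  M+4: 0.3801026×0.3389 + 0.36975457×0.6611 = 0.373262
  M+6: 0.36975457×0.3389 + 0.11989609×0.6611 = 0.204573
  M+8: 0.11989609×0.3389 = 0.040633
Scale to base peak (0.373262) = 100: 23.1 : 79.1 : 100.0 : 54.8 : 10.9

23.1 : 79.1 : 100.0 : 54.8 : 10.9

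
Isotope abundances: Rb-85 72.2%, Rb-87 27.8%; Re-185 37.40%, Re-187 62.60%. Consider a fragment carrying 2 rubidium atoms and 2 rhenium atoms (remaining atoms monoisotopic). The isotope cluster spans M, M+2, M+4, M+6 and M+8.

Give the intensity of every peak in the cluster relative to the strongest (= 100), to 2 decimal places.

Rubidium pattern (n=2): 0.521284 : 0.401432 : 0.077284
Rhenium pattern (n=2): 0.139876 : 0.468248 : 0.391876
Convolve the two distributions (both contribute in 2-u steps):
  M: 0.521284×0.139876 = 0.072915
  M+2: 0.521284×0.468248 + 0.401432×0.139876 = 0.300241
  M+4: 0.521284×0.391876 + 0.401432×0.468248 + 0.077284×0.139876 = 0.403059
  M+6: 0.401432×0.391876 + 0.077284×0.468248 = 0.193500
  M+8: 0.077284×0.391876 = 0.030286
Scale to base peak (0.403059) = 100: 18.09 : 74.49 : 100.00 : 48.01 : 7.51

18.09 : 74.49 : 100.00 : 48.01 : 7.51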